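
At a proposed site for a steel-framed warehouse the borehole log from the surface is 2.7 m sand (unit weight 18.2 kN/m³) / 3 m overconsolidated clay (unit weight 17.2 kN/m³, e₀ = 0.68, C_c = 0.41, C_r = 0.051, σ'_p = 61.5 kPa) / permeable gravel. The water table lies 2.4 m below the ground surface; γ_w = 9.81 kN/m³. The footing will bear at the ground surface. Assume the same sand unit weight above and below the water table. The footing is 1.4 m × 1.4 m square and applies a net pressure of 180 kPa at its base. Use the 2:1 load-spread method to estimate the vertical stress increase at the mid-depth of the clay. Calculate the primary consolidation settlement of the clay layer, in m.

S_c ≈ 0.0372 m

Mid-depth of clay below the ground surface: z = 2.7 + 3/2 = 4.2 m.
Total vertical stress at mid-clay: σ_v = 18.2×2.7 + 17.2×1.5 = 74.94 kPa.
Pore pressure: u = 9.81×(4.2 − 2.4) = 17.658 kPa.
Initial effective stress: σ'_0 = σ_v − u = 74.94 − 17.658 = 57.282 kPa.
Stress increase at mid-clay by the 2:1 spreading method:
Δσ = qBL/((B+z)(L+z)) = 180×1.4×1.4/((1.4+4.2)(1.4+4.2)) = 11.25 kPa
Final effective stress: σ'_f = 57.282 + 11.25 = 68.532 kPa.
σ'_f = 68.532 > σ'_p = 61.5 kPa, so the stress path crosses the preconsolidation pressure — recompression up to σ'_p, then virgin compression beyond:
S_c = H/(1+e₀)·[C_r·log₁₀(σ'_p/σ'_0) + C_c·log₁₀(σ'_f/σ'_p)]
    = 3/1.68 × [0.051×log₁₀(61.5/57.282) + 0.41×log₁₀(68.532/61.5)]
    = 1.7857 × [0.0015737 + 0.019277] = 0.03723 m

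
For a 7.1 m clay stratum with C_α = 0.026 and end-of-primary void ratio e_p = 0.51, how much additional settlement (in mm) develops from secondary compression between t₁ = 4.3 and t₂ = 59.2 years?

S_s ≈ 139 mm

Secondary compression: S_s = C_α·H/(1+e_p)·log₁₀(t₂/t₁)
S_s = 0.026×7.1/(1+0.51)×log₁₀(59.2/4.3)
    = 0.1223 × 1.139 = 0.1392 m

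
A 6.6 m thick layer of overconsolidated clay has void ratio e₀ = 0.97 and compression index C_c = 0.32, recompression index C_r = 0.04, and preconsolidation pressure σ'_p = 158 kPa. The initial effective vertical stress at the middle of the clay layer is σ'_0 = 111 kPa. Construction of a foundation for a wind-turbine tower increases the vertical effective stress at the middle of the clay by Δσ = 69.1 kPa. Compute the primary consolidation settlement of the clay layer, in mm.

Final effective stress: σ'_f = 111 + 69.1 = 180.1 kPa.
σ'_f = 180.1 > σ'_p = 158 kPa, so the stress path crosses the preconsolidation pressure — recompression up to σ'_p, then virgin compression beyond:
S_c = H/(1+e₀)·[C_r·log₁₀(σ'_p/σ'_0) + C_c·log₁₀(σ'_f/σ'_p)]
    = 6.6/1.97 × [0.04×log₁₀(158/111) + 0.32×log₁₀(180.1/158)]
    = 3.3503 × [0.0061334 + 0.018194] = 0.0815 m

S_c ≈ 81.5 mm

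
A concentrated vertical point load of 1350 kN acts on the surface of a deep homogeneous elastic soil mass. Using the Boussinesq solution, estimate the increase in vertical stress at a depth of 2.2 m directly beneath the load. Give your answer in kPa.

Δσ_z ≈ 133 kPa

Boussinesq vertical stress below a point load on an elastic half-space:
Δσ_z = 3P/(2πz²) · [1 + (r/z)²]^(−5/2)
r/z = 0/2.2 = 0; [1+(r/z)²]^(−5/2) = 1.
Δσ_z = 3×1350/(2π×2.2²) × 1 = 133.18 × 1 = 133.2 kPa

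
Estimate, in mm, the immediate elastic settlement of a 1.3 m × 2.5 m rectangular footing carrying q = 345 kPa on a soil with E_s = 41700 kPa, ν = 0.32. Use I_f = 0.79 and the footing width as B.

Immediate (elastic) settlement: S_e = q·B·(1−ν²)/E_s · I_f.
S_e = 345 × 1.3 × (1 − 0.32²) / 41700 × 0.79
    = 345 × 1.3 × 0.8976 / 41700 × 0.79
    = 0.007627 m = 7.627 mm

S_e ≈ 7.63 mm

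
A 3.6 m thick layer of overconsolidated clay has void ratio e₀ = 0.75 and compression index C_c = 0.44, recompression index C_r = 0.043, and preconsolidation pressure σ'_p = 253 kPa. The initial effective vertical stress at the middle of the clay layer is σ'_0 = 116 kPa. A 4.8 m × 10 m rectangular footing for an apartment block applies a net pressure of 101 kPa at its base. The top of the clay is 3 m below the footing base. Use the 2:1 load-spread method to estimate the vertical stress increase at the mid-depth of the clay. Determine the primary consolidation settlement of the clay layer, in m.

Mid-depth of clay below the footing base: z = 3 + 3.6/2 = 4.8 m.
Stress increase at mid-clay by the 2:1 spreading method:
Δσ = qBL/((B+z)(L+z)) = 101×4.8×10/((4.8+4.8)(10+4.8)) = 34.122 kPa
Final effective stress: σ'_f = 116 + 34.122 = 150.12 kPa.
σ'_f = 150.12 ≤ σ'_p = 253 kPa, so the clay remains overconsolidated and only the recompression index applies:
S_c = C_r·H/(1+e₀)·log₁₀(σ'_f/σ'_0) = 0.043×3.6/1.75×log₁₀(150.12/116)
    = 0.088455 × 0.11198 = 0.009905 m

S_c ≈ 0.00991 m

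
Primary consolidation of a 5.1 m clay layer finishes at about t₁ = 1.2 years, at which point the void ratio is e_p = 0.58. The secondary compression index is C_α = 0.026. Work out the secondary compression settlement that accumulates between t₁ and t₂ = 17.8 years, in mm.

S_s ≈ 98.3 mm

Secondary compression: S_s = C_α·H/(1+e_p)·log₁₀(t₂/t₁)
S_s = 0.026×5.1/(1+0.58)×log₁₀(17.8/1.2)
    = 0.08392 × 1.171 = 0.0983 m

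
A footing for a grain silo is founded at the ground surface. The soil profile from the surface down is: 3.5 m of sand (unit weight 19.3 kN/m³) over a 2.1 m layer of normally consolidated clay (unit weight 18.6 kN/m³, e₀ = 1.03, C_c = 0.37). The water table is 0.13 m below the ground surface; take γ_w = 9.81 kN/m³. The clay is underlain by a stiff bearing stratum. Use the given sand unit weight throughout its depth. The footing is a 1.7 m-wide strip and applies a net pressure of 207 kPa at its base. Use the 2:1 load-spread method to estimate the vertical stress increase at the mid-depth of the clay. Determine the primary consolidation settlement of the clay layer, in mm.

Mid-depth of clay below the ground surface: z = 3.5 + 2.1/2 = 4.55 m.
Total vertical stress at mid-clay: σ_v = 19.3×3.5 + 18.6×1.05 = 87.08 kPa.
Pore pressure: u = 9.81×(4.55 − 0.13) = 43.36 kPa.
Initial effective stress: σ'_0 = σ_v − u = 87.08 − 43.36 = 43.72 kPa.
Stress increase at mid-clay by the 2:1 spreading method:
Δσ = qB/(B+z) = 207×1.7/(1.7+4.55) = 56.304 kPa
Final effective stress: σ'_f = σ'_0 + Δσ = 43.72 + 56.304 = 100.02 kPa.
Normally consolidated clay, so the full stress increment lies on the virgin compression line:
S_c = C_c·H/(1+e₀)·log₁₀(σ'_f/σ'_0) = 0.37×2.1/(1+1.03)×log₁₀(100.02/43.72)
    = 0.38276 × 0.35941 = 0.1376 m

S_c ≈ 138 mm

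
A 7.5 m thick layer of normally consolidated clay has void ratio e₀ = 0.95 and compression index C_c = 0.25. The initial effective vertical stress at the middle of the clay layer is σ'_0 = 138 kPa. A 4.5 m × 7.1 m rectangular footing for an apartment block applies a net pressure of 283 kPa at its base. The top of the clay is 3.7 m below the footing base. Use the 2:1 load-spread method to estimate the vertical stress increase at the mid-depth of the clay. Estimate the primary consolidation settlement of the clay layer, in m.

S_c ≈ 0.134 m

Mid-depth of clay below the footing base: z = 3.7 + 7.5/2 = 7.45 m.
Stress increase at mid-clay by the 2:1 spreading method:
Δσ = qBL/((B+z)(L+z)) = 283×4.5×7.1/((4.5+7.45)(7.1+7.45)) = 52.003 kPa
Final effective stress: σ'_f = σ'_0 + Δσ = 138 + 52.003 = 190 kPa.
Normally consolidated clay, so the full stress increment lies on the virgin compression line:
S_c = C_c·H/(1+e₀)·log₁₀(σ'_f/σ'_0) = 0.25×7.5/(1+0.95)×log₁₀(190/138)
    = 0.96154 × 0.13887 = 0.1335 m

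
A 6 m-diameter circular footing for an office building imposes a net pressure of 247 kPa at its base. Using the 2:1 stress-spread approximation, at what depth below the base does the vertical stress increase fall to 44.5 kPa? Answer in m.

z ≈ 8.14 m

2:1 spreading — at depth z the loaded area has grown by z in each plan dimension:
qD²/(D+z)² = Δσ_z ⇒ z = D(√(q/Δσ_z) − 1) = 6×(√(247/44.5) − 1) = 8.136 m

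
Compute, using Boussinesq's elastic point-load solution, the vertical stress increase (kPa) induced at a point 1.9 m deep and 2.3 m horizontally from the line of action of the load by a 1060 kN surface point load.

Boussinesq vertical stress below a point load on an elastic half-space:
Δσ_z = 3P/(2πz²) · [1 + (r/z)²]^(−5/2)
r/z = 2.3/1.9 = 1.2105; [1+(r/z)²]^(−5/2) = 0.10478.
Δσ_z = 3×1060/(2π×1.9²) × 0.10478 = 140.2 × 0.10478 = 14.69 kPa

Δσ_z ≈ 14.7 kPa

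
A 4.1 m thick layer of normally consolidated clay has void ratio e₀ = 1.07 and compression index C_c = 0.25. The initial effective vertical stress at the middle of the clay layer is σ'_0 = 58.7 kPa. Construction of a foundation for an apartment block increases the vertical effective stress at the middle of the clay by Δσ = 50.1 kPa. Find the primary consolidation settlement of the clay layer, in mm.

S_c ≈ 133 mm

Final effective stress: σ'_f = σ'_0 + Δσ = 58.7 + 50.1 = 108.8 kPa.
Normally consolidated clay, so the full stress increment lies on the virgin compression line:
S_c = C_c·H/(1+e₀)·log₁₀(σ'_f/σ'_0) = 0.25×4.1/(1+1.07)×log₁₀(108.8/58.7)
    = 0.49517 × 0.26799 = 0.1327 m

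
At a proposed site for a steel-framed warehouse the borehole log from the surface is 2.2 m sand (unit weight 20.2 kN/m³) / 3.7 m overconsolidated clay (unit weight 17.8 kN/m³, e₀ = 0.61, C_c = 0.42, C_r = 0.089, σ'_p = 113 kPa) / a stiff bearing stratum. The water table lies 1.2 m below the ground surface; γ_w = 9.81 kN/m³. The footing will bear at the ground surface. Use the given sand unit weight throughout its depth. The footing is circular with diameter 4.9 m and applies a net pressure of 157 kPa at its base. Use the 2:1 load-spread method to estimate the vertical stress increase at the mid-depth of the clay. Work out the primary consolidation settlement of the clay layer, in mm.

Mid-depth of clay below the ground surface: z = 2.2 + 3.7/2 = 4.05 m.
Total vertical stress at mid-clay: σ_v = 20.2×2.2 + 17.8×1.85 = 77.37 kPa.
Pore pressure: u = 9.81×(4.05 − 1.2) = 27.959 kPa.
Initial effective stress: σ'_0 = σ_v − u = 77.37 − 27.959 = 49.411 kPa.
Stress increase at mid-clay by the 2:1 spreading method:
Δσ ≈ qD²/(D+z)² = 157×4.9²/(4.9+4.05)² = 47.059 kPa
Final effective stress: σ'_f = 49.411 + 47.059 = 96.47 kPa.
σ'_f = 96.47 ≤ σ'_p = 113 kPa, so the clay remains overconsolidated and only the recompression index applies:
S_c = C_r·H/(1+e₀)·log₁₀(σ'_f/σ'_0) = 0.089×3.7/1.61×log₁₀(96.47/49.411)
    = 0.20453 × 0.29057 = 0.05943 m

S_c ≈ 59.4 mm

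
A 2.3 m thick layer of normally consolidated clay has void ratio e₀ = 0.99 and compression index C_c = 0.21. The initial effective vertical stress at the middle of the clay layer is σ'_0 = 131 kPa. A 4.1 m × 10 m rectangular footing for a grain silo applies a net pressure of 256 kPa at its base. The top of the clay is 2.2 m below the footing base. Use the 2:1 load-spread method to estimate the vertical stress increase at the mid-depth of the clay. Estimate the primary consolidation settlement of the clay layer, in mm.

Mid-depth of clay below the footing base: z = 2.2 + 2.3/2 = 3.35 m.
Stress increase at mid-clay by the 2:1 spreading method:
Δσ = qBL/((B+z)(L+z)) = 256×4.1×10/((4.1+3.35)(10+3.35)) = 105.53 kPa
Final effective stress: σ'_f = σ'_0 + Δσ = 131 + 105.53 = 236.53 kPa.
Normally consolidated clay, so the full stress increment lies on the virgin compression line:
S_c = C_c·H/(1+e₀)·log₁₀(σ'_f/σ'_0) = 0.21×2.3/(1+0.99)×log₁₀(236.53/131)
    = 0.24271 × 0.25661 = 0.06228 m

S_c ≈ 62.3 mm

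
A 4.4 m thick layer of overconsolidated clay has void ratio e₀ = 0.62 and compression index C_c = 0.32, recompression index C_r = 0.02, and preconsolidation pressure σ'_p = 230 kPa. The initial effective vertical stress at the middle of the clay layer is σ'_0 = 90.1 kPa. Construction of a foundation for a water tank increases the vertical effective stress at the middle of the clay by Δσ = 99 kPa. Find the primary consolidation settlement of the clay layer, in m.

S_c ≈ 0.0175 m

Final effective stress: σ'_f = 90.1 + 99 = 189.1 kPa.
σ'_f = 189.1 ≤ σ'_p = 230 kPa, so the clay remains overconsolidated and only the recompression index applies:
S_c = C_r·H/(1+e₀)·log₁₀(σ'_f/σ'_0) = 0.02×4.4/1.62×log₁₀(189.1/90.1)
    = 0.05432 × 0.32197 = 0.01749 m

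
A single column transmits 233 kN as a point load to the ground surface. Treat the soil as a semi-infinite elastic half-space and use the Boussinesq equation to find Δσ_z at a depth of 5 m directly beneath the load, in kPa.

Δσ_z ≈ 4.45 kPa

Boussinesq vertical stress below a point load on an elastic half-space:
Δσ_z = 3P/(2πz²) · [1 + (r/z)²]^(−5/2)
r/z = 0/5 = 0; [1+(r/z)²]^(−5/2) = 1.
Δσ_z = 3×233/(2π×5²) × 1 = 4.45 × 1 = 4.45 kPa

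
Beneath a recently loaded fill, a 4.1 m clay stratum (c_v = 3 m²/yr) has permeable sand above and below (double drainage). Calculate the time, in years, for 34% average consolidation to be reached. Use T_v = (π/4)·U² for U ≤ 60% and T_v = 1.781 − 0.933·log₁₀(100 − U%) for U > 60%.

t ≈ 0.127 years

Drainage path length: H_d = H/2 = 2.05 m (double drainage).
U ≤ 60%: T_v = (π/4)·U² = (π/4)×0.34² = 0.090792.
t = T_v·H_d²/c_v = 0.090792×2.05²/3 = 0.1272 years.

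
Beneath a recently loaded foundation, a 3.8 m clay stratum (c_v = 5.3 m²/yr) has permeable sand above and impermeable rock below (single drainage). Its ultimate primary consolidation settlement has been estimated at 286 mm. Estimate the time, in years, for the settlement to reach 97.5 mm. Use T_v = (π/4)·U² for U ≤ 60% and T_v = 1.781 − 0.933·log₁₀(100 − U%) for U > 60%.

Drainage path length: H_d = H = 3.8 m (single drainage).
U = S(t)/S_ult = 97.5/286 = 0.3409.
U ≤ 60%: T_v = (π/4)·U² = (π/4)×0.34091² = 0.091278.
t = T_v·H_d²/c_v = 0.091278×3.8²/5.3 = 0.2487 years.

t ≈ 0.249 years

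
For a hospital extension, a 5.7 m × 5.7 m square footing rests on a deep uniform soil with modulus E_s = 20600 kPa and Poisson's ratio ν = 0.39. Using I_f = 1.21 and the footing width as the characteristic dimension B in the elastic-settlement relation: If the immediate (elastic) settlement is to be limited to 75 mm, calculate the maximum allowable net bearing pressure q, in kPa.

q ≈ 264 kPa

S_e = q·B·(1−ν²)/E_s · I_f  ⇒  q = S_e·E_s / (B·(1−ν²)·I_f).
q = 0.075 × 20600 / (5.7 × 0.8479 × 1.21) = 264.2 kPa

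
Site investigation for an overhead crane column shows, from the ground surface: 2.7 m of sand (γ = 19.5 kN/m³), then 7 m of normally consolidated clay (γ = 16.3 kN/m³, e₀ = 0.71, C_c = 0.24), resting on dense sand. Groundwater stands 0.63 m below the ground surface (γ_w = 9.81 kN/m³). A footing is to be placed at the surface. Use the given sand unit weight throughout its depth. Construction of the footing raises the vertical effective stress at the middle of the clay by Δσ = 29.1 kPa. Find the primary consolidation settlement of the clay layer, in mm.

Mid-depth of clay below the ground surface: z = 2.7 + 7/2 = 6.2 m.
Total vertical stress at mid-clay: σ_v = 19.5×2.7 + 16.3×3.5 = 109.7 kPa.
Pore pressure: u = 9.81×(6.2 − 0.63) = 54.642 kPa.
Initial effective stress: σ'_0 = σ_v − u = 109.7 − 54.642 = 55.058 kPa.
Final effective stress: σ'_f = σ'_0 + Δσ = 55.058 + 29.1 = 84.158 kPa.
Normally consolidated clay, so the full stress increment lies on the virgin compression line:
S_c = C_c·H/(1+e₀)·log₁₀(σ'_f/σ'_0) = 0.24×7/(1+0.71)×log₁₀(84.158/55.058)
    = 0.98246 × 0.18427 = 0.181 m

S_c ≈ 181 mm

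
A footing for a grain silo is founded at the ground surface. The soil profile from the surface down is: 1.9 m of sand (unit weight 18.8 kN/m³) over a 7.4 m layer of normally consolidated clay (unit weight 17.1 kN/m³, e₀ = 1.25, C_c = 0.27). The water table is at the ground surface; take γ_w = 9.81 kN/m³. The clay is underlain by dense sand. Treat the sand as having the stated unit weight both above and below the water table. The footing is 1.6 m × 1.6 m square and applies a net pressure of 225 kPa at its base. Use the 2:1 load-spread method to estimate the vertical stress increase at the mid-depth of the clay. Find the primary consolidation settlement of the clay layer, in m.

Mid-depth of clay below the ground surface: z = 1.9 + 7.4/2 = 5.6 m.
Total vertical stress at mid-clay: σ_v = 18.8×1.9 + 17.1×3.7 = 98.99 kPa.
Pore pressure: u = 9.81×(5.6 − 0) = 54.936 kPa.
Initial effective stress: σ'_0 = σ_v − u = 98.99 − 54.936 = 44.054 kPa.
Stress increase at mid-clay by the 2:1 spreading method:
Δσ = qBL/((B+z)(L+z)) = 225×1.6×1.6/((1.6+5.6)(1.6+5.6)) = 11.111 kPa
Final effective stress: σ'_f = σ'_0 + Δσ = 44.054 + 11.111 = 55.165 kPa.
Normally consolidated clay, so the full stress increment lies on the virgin compression line:
S_c = C_c·H/(1+e₀)·log₁₀(σ'_f/σ'_0) = 0.27×7.4/(1+1.25)×log₁₀(55.165/44.054)
    = 0.888 × 0.097678 = 0.08674 m

S_c ≈ 0.0867 m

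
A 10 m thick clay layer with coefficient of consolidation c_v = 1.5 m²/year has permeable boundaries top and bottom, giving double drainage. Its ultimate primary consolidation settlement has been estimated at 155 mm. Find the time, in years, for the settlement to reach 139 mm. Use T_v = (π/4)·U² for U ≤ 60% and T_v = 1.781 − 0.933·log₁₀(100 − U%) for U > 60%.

Drainage path length: H_d = H/2 = 5 m (double drainage).
U = S(t)/S_ult = 139/155 = 0.8968.
U > 60%: T_v = 1.781 − 0.933·log₁₀(100 − 89.677) = 0.83514.
t = T_v·H_d²/c_v = 0.83514×5²/1.5 = 13.92 years.

t ≈ 13.9 years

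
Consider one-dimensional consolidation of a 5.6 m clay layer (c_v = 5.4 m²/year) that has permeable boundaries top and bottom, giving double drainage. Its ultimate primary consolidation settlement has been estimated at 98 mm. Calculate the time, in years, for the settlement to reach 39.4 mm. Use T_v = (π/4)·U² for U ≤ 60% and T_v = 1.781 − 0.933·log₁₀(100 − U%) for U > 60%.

Drainage path length: H_d = H/2 = 2.8 m (double drainage).
U = S(t)/S_ult = 39.4/98 = 0.402.
U ≤ 60%: T_v = (π/4)·U² = (π/4)×0.40204² = 0.12695.
t = T_v·H_d²/c_v = 0.12695×2.8²/5.4 = 0.1843 years.

t ≈ 0.184 years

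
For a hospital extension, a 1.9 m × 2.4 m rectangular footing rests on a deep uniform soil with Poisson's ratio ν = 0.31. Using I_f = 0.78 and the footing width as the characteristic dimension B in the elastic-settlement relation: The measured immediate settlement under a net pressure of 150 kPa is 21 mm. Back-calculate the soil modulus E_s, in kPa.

E_s ≈ 9570 kPa

S_e = q·B·(1−ν²)/E_s · I_f  ⇒  E_s = q·B·(1−ν²)·I_f / S_e.
E_s = 150 × 1.9 × 0.9039 × 0.78 / 0.021 = 9568 kPa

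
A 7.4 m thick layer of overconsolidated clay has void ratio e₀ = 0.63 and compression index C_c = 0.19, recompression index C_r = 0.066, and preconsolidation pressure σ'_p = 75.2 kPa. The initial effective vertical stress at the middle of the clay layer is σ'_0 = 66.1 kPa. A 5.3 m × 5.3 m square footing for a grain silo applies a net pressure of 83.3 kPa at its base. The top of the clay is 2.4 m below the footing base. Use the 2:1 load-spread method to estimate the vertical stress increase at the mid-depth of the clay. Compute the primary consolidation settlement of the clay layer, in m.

Mid-depth of clay below the footing base: z = 2.4 + 7.4/2 = 6.1 m.
Stress increase at mid-clay by the 2:1 spreading method:
Δσ = qBL/((B+z)(L+z)) = 83.3×5.3×5.3/((5.3+6.1)(5.3+6.1)) = 18.005 kPa
Final effective stress: σ'_f = 66.1 + 18.005 = 84.105 kPa.
σ'_f = 84.105 > σ'_p = 75.2 kPa, so the stress path crosses the preconsolidation pressure — recompression up to σ'_p, then virgin compression beyond:
S_c = H/(1+e₀)·[C_r·log₁₀(σ'_p/σ'_0) + C_c·log₁₀(σ'_f/σ'_p)]
    = 7.4/1.63 × [0.066×log₁₀(75.2/66.1) + 0.19×log₁₀(84.105/75.2)]
    = 4.5399 × [0.0036971 + 0.0092348] = 0.05871 m

S_c ≈ 0.0587 m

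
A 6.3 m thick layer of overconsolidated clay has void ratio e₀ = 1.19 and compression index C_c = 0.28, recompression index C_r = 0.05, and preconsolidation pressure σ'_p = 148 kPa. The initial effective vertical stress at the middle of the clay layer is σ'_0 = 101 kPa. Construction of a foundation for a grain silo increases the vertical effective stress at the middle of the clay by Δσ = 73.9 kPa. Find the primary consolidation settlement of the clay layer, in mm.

S_c ≈ 82.3 mm

Final effective stress: σ'_f = 101 + 73.9 = 174.9 kPa.
σ'_f = 174.9 > σ'_p = 148 kPa, so the stress path crosses the preconsolidation pressure — recompression up to σ'_p, then virgin compression beyond:
S_c = H/(1+e₀)·[C_r·log₁₀(σ'_p/σ'_0) + C_c·log₁₀(σ'_f/σ'_p)]
    = 6.3/2.19 × [0.05×log₁₀(148/101) + 0.28×log₁₀(174.9/148)]
    = 2.8767 × [0.008297 + 0.020308] = 0.08229 m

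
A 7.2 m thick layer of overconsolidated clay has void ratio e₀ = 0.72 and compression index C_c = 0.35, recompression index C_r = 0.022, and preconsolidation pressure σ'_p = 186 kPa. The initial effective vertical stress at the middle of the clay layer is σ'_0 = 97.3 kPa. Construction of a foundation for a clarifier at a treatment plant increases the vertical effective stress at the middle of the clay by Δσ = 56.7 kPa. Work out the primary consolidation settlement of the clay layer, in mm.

S_c ≈ 18.4 mm

Final effective stress: σ'_f = 97.3 + 56.7 = 154 kPa.
σ'_f = 154 ≤ σ'_p = 186 kPa, so the clay remains overconsolidated and only the recompression index applies:
S_c = C_r·H/(1+e₀)·log₁₀(σ'_f/σ'_0) = 0.022×7.2/1.72×log₁₀(154/97.3)
    = 0.092092 × 0.19941 = 0.01836 m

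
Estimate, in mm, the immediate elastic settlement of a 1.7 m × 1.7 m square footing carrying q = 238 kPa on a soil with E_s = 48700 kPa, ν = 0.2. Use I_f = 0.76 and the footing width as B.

S_e ≈ 6.06 mm

Immediate (elastic) settlement: S_e = q·B·(1−ν²)/E_s · I_f.
S_e = 238 × 1.7 × (1 − 0.2²) / 48700 × 0.76
    = 238 × 1.7 × 0.96 / 48700 × 0.76
    = 0.006062 m = 6.062 mm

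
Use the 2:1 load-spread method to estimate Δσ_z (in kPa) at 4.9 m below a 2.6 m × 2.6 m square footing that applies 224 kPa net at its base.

Δσ_z ≈ 26.9 kPa

By the 2:1 method the load spreads at 1 horizontal : 2 vertical, so at depth z the loaded area has grown by z in each plan dimension:
Δσ = qBL/((B+z)(L+z)) = 224×2.6×2.6/((2.6+4.9)(2.6+4.9)) = 26.92 kPa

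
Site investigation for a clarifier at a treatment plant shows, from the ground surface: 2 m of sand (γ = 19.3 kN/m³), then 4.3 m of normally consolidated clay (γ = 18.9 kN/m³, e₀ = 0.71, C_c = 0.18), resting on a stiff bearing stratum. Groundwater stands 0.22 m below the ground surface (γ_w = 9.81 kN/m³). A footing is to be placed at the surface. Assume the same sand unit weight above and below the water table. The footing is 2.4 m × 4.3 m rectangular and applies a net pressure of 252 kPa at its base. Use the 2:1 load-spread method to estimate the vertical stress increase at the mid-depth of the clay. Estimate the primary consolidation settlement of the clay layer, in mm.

Mid-depth of clay below the ground surface: z = 2 + 4.3/2 = 4.15 m.
Total vertical stress at mid-clay: σ_v = 19.3×2 + 18.9×2.15 = 79.235 kPa.
Pore pressure: u = 9.81×(4.15 − 0.22) = 38.553 kPa.
Initial effective stress: σ'_0 = σ_v − u = 79.235 − 38.553 = 40.682 kPa.
Stress increase at mid-clay by the 2:1 spreading method:
Δσ = qBL/((B+z)(L+z)) = 252×2.4×4.3/((2.4+4.15)(4.3+4.15)) = 46.987 kPa
Final effective stress: σ'_f = σ'_0 + Δσ = 40.682 + 46.987 = 87.669 kPa.
Normally consolidated clay, so the full stress increment lies on the virgin compression line:
S_c = C_c·H/(1+e₀)·log₁₀(σ'_f/σ'_0) = 0.18×4.3/(1+0.71)×log₁₀(87.669/40.682)
    = 0.45263 × 0.33344 = 0.1509 m

S_c ≈ 151 mm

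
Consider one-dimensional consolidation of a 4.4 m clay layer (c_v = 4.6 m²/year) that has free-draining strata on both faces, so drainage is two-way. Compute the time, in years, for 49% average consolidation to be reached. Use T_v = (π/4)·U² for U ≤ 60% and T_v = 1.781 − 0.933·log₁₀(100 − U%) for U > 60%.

t ≈ 0.198 years

Drainage path length: H_d = H/2 = 2.2 m (double drainage).
U ≤ 60%: T_v = (π/4)·U² = (π/4)×0.49² = 0.18857.
t = T_v·H_d²/c_v = 0.18857×2.2²/4.6 = 0.1984 years.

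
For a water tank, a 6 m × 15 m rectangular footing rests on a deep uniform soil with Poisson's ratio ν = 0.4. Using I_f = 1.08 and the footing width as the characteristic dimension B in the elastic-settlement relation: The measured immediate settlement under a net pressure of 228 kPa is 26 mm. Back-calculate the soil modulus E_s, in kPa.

S_e = q·B·(1−ν²)/E_s · I_f  ⇒  E_s = q·B·(1−ν²)·I_f / S_e.
E_s = 228 × 6 × 0.84 × 1.08 / 0.026 = 47730 kPa

E_s ≈ 47700 kPa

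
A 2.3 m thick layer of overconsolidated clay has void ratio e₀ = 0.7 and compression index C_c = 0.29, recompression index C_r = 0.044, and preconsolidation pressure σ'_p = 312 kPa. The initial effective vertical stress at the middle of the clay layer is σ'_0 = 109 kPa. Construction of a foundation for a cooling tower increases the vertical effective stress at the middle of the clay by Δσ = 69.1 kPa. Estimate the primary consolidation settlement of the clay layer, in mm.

S_c ≈ 12.7 mm

Final effective stress: σ'_f = 109 + 69.1 = 178.1 kPa.
σ'_f = 178.1 ≤ σ'_p = 312 kPa, so the clay remains overconsolidated and only the recompression index applies:
S_c = C_r·H/(1+e₀)·log₁₀(σ'_f/σ'_0) = 0.044×2.3/1.7×log₁₀(178.1/109)
    = 0.059528 × 0.21324 = 0.01269 m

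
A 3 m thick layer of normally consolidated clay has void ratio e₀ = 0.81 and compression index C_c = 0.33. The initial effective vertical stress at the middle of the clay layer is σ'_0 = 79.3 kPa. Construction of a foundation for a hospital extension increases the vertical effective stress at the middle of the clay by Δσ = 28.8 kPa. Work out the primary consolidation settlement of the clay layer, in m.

S_c ≈ 0.0736 m

Final effective stress: σ'_f = σ'_0 + Δσ = 79.3 + 28.8 = 108.1 kPa.
Normally consolidated clay, so the full stress increment lies on the virgin compression line:
S_c = C_c·H/(1+e₀)·log₁₀(σ'_f/σ'_0) = 0.33×3/(1+0.81)×log₁₀(108.1/79.3)
    = 0.54696 × 0.13455 = 0.07359 m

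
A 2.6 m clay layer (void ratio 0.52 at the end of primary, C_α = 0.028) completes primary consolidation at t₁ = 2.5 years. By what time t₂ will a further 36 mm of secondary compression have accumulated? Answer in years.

S_s = C_α·H/(1+e_p)·log₁₀(t₂/t₁) ⇒ log₁₀(t₂/t₁) = S_s·(1+e_p)/(C_α·H).
log₁₀(t₂/t₁) = 0.036 × (1+0.52) / (0.028×2.6) = 0.7516
t₂ = t₁ × 10^0.7516 = 2.5 × 5.645 = 14.11 years

t₂ ≈ 14.1 years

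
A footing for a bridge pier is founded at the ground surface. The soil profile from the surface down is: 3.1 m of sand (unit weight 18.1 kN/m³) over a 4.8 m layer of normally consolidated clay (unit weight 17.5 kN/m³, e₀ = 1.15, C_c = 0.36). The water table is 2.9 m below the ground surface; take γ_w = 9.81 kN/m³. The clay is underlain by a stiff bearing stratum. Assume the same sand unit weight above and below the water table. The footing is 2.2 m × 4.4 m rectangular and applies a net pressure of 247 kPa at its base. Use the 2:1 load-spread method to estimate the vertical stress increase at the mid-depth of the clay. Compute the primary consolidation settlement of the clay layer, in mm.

S_c ≈ 125 mm

Mid-depth of clay below the ground surface: z = 3.1 + 4.8/2 = 5.5 m.
Total vertical stress at mid-clay: σ_v = 18.1×3.1 + 17.5×2.4 = 98.11 kPa.
Pore pressure: u = 9.81×(5.5 − 2.9) = 25.506 kPa.
Initial effective stress: σ'_0 = σ_v − u = 98.11 − 25.506 = 72.604 kPa.
Stress increase at mid-clay by the 2:1 spreading method:
Δσ = qBL/((B+z)(L+z)) = 247×2.2×4.4/((2.2+5.5)(4.4+5.5)) = 31.365 kPa
Final effective stress: σ'_f = σ'_0 + Δσ = 72.604 + 31.365 = 103.97 kPa.
Normally consolidated clay, so the full stress increment lies on the virgin compression line:
S_c = C_c·H/(1+e₀)·log₁₀(σ'_f/σ'_0) = 0.36×4.8/(1+1.15)×log₁₀(103.97/72.604)
    = 0.80372 × 0.15595 = 0.1253 m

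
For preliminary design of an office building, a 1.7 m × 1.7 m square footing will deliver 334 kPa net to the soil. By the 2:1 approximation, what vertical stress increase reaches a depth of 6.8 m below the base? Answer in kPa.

By the 2:1 method the load spreads at 1 horizontal : 2 vertical, so at depth z the loaded area has grown by z in each plan dimension:
Δσ = qBL/((B+z)(L+z)) = 334×1.7×1.7/((1.7+6.8)(1.7+6.8)) = 13.36 kPa

Δσ_z ≈ 13.4 kPa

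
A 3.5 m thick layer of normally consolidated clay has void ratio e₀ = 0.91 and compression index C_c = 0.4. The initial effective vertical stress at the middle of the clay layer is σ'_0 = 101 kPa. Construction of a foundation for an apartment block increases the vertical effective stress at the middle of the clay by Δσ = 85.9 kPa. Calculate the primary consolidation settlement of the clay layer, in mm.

S_c ≈ 196 mm

Final effective stress: σ'_f = σ'_0 + Δσ = 101 + 85.9 = 186.9 kPa.
Normally consolidated clay, so the full stress increment lies on the virgin compression line:
S_c = C_c·H/(1+e₀)·log₁₀(σ'_f/σ'_0) = 0.4×3.5/(1+0.91)×log₁₀(186.9/101)
    = 0.73298 × 0.26729 = 0.1959 m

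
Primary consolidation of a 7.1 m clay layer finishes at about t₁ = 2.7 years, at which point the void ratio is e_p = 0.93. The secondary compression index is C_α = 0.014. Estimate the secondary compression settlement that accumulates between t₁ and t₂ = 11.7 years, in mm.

S_s ≈ 32.8 mm

Secondary compression: S_s = C_α·H/(1+e_p)·log₁₀(t₂/t₁)
S_s = 0.014×7.1/(1+0.93)×log₁₀(11.7/2.7)
    = 0.0515 × 0.6368 = 0.0328 m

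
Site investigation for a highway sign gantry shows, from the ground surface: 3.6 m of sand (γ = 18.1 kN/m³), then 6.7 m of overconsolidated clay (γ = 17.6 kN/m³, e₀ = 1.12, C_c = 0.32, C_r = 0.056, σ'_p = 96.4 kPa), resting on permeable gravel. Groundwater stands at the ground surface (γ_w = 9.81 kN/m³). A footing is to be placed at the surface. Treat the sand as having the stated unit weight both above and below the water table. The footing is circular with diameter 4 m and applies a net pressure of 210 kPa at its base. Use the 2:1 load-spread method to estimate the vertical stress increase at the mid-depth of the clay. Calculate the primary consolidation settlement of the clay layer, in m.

Mid-depth of clay below the ground surface: z = 3.6 + 6.7/2 = 6.95 m.
Total vertical stress at mid-clay: σ_v = 18.1×3.6 + 17.6×3.35 = 124.12 kPa.
Pore pressure: u = 9.81×(6.95 − 0) = 68.18 kPa.
Initial effective stress: σ'_0 = σ_v − u = 124.12 − 68.18 = 55.94 kPa.
Stress increase at mid-clay by the 2:1 spreading method:
Δσ ≈ qD²/(D+z)² = 210×4²/(4+6.95)² = 28.023 kPa
Final effective stress: σ'_f = 55.94 + 28.023 = 83.963 kPa.
σ'_f = 83.963 ≤ σ'_p = 96.4 kPa, so the clay remains overconsolidated and only the recompression index applies:
S_c = C_r·H/(1+e₀)·log₁₀(σ'_f/σ'_0) = 0.056×6.7/2.12×log₁₀(83.963/55.94)
    = 0.17698 × 0.17637 = 0.03121 m

S_c ≈ 0.0312 m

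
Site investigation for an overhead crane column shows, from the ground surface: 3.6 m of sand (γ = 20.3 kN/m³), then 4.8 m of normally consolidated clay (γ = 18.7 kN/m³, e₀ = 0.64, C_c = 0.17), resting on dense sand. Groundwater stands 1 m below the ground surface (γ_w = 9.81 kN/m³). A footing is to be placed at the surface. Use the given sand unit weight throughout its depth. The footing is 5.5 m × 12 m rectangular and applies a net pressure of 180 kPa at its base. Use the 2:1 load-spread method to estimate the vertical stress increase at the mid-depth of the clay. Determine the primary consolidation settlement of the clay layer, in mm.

Mid-depth of clay below the ground surface: z = 3.6 + 4.8/2 = 6 m.
Total vertical stress at mid-clay: σ_v = 20.3×3.6 + 18.7×2.4 = 117.96 kPa.
Pore pressure: u = 9.81×(6 − 1) = 49.05 kPa.
Initial effective stress: σ'_0 = σ_v − u = 117.96 − 49.05 = 68.91 kPa.
Stress increase at mid-clay by the 2:1 spreading method:
Δσ = qBL/((B+z)(L+z)) = 180×5.5×12/((5.5+6)(12+6)) = 57.391 kPa
Final effective stress: σ'_f = σ'_0 + Δσ = 68.91 + 57.391 = 126.3 kPa.
Normally consolidated clay, so the full stress increment lies on the virgin compression line:
S_c = C_c·H/(1+e₀)·log₁₀(σ'_f/σ'_0) = 0.17×4.8/(1+0.64)×log₁₀(126.3/68.91)
    = 0.49756 × 0.26312 = 0.1309 m

S_c ≈ 131 mm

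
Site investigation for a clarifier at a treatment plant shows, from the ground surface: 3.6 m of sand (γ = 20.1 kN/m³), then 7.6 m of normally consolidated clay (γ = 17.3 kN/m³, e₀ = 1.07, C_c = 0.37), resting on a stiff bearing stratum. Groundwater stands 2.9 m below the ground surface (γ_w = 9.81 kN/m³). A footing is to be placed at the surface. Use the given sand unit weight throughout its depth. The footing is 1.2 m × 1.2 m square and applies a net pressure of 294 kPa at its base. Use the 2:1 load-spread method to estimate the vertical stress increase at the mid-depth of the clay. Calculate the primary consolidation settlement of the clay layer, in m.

S_c ≈ 0.0349 m

Mid-depth of clay below the ground surface: z = 3.6 + 7.6/2 = 7.4 m.
Total vertical stress at mid-clay: σ_v = 20.1×3.6 + 17.3×3.8 = 138.1 kPa.
Pore pressure: u = 9.81×(7.4 − 2.9) = 44.145 kPa.
Initial effective stress: σ'_0 = σ_v − u = 138.1 − 44.145 = 93.955 kPa.
Stress increase at mid-clay by the 2:1 spreading method:
Δσ = qBL/((B+z)(L+z)) = 294×1.2×1.2/((1.2+7.4)(1.2+7.4)) = 5.7242 kPa
Final effective stress: σ'_f = σ'_0 + Δσ = 93.955 + 5.7242 = 99.679 kPa.
Normally consolidated clay, so the full stress increment lies on the virgin compression line:
S_c = C_c·H/(1+e₀)·log₁₀(σ'_f/σ'_0) = 0.37×7.6/(1+1.07)×log₁₀(99.679/93.955)
    = 1.3585 × 0.025684 = 0.03489 m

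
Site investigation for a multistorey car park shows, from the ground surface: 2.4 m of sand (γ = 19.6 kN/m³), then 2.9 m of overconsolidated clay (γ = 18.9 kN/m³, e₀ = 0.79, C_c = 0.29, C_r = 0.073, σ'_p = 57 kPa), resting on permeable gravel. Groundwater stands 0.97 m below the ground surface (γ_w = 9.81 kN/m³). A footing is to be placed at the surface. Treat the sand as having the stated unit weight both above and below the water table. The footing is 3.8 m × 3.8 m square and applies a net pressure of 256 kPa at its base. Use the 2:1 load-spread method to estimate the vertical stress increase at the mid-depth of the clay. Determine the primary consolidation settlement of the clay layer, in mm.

S_c ≈ 144 mm

Mid-depth of clay below the ground surface: z = 2.4 + 2.9/2 = 3.85 m.
Total vertical stress at mid-clay: σ_v = 19.6×2.4 + 18.9×1.45 = 74.445 kPa.
Pore pressure: u = 9.81×(3.85 − 0.97) = 28.253 kPa.
Initial effective stress: σ'_0 = σ_v − u = 74.445 − 28.253 = 46.192 kPa.
Stress increase at mid-clay by the 2:1 spreading method:
Δσ = qBL/((B+z)(L+z)) = 256×3.8×3.8/((3.8+3.85)(3.8+3.85)) = 63.166 kPa
Final effective stress: σ'_f = 46.192 + 63.166 = 109.36 kPa.
σ'_f = 109.36 > σ'_p = 57 kPa, so the stress path crosses the preconsolidation pressure — recompression up to σ'_p, then virgin compression beyond:
S_c = H/(1+e₀)·[C_r·log₁₀(σ'_p/σ'_0) + C_c·log₁₀(σ'_f/σ'_p)]
    = 2.9/1.79 × [0.073×log₁₀(57/46.192) + 0.29×log₁₀(109.36/57)]
    = 1.6201 × [0.0066655 + 0.082065] = 0.1438 m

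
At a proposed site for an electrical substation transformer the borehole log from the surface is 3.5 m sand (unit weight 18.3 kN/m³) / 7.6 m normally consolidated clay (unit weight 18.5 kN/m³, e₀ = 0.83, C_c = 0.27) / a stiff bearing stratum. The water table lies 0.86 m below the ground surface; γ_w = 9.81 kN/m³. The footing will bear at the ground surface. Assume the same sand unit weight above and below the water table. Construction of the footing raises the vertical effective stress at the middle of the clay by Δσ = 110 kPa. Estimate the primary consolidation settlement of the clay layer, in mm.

S_c ≈ 455 mm

Mid-depth of clay below the ground surface: z = 3.5 + 7.6/2 = 7.3 m.
Total vertical stress at mid-clay: σ_v = 18.3×3.5 + 18.5×3.8 = 134.35 kPa.
Pore pressure: u = 9.81×(7.3 − 0.86) = 63.176 kPa.
Initial effective stress: σ'_0 = σ_v − u = 134.35 − 63.176 = 71.174 kPa.
Final effective stress: σ'_f = σ'_0 + Δσ = 71.174 + 110 = 181.17 kPa.
Normally consolidated clay, so the full stress increment lies on the virgin compression line:
S_c = C_c·H/(1+e₀)·log₁₀(σ'_f/σ'_0) = 0.27×7.6/(1+0.83)×log₁₀(181.17/71.174)
    = 1.1213 × 0.40576 = 0.455 m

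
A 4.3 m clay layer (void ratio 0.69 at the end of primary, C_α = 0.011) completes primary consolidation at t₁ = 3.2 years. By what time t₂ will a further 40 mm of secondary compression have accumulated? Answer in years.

S_s = C_α·H/(1+e_p)·log₁₀(t₂/t₁) ⇒ log₁₀(t₂/t₁) = S_s·(1+e_p)/(C_α·H).
log₁₀(t₂/t₁) = 0.04 × (1+0.69) / (0.011×4.3) = 1.429
t₂ = t₁ × 10^1.429 = 3.2 × 26.86 = 85.97 years

t₂ ≈ 86 years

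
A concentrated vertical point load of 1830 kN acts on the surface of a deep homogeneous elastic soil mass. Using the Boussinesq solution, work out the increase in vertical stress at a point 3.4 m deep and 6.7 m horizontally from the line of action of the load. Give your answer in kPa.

Boussinesq vertical stress below a point load on an elastic half-space:
Δσ_z = 3P/(2πz²) · [1 + (r/z)²]^(−5/2)
r/z = 6.7/3.4 = 1.9706; [1+(r/z)²]^(−5/2) = 0.018977.
Δσ_z = 3×1830/(2π×3.4²) × 0.018977 = 75.585 × 0.018977 = 1.434 kPa

Δσ_z ≈ 1.43 kPa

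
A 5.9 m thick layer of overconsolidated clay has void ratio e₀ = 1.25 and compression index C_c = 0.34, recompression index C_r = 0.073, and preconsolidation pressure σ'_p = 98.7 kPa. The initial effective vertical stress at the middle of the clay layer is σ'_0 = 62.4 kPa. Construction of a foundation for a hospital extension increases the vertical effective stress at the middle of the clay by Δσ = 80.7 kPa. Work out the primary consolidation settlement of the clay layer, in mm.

S_c ≈ 182 mm

Final effective stress: σ'_f = 62.4 + 80.7 = 143.1 kPa.
σ'_f = 143.1 > σ'_p = 98.7 kPa, so the stress path crosses the preconsolidation pressure — recompression up to σ'_p, then virgin compression beyond:
S_c = H/(1+e₀)·[C_r·log₁₀(σ'_p/σ'_0) + C_c·log₁₀(σ'_f/σ'_p)]
    = 5.9/2.25 × [0.073×log₁₀(98.7/62.4) + 0.34×log₁₀(143.1/98.7)]
    = 2.6222 × [0.014537 + 0.05485] = 0.1819 m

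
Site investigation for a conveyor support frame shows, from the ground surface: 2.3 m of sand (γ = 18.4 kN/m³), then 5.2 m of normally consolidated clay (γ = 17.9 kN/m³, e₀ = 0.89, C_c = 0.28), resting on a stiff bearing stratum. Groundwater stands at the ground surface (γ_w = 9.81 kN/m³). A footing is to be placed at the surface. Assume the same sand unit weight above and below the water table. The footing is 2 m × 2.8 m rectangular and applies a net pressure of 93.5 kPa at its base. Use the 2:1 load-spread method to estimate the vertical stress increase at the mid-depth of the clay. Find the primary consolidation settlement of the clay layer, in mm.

Mid-depth of clay below the ground surface: z = 2.3 + 5.2/2 = 4.9 m.
Total vertical stress at mid-clay: σ_v = 18.4×2.3 + 17.9×2.6 = 88.86 kPa.
Pore pressure: u = 9.81×(4.9 − 0) = 48.069 kPa.
Initial effective stress: σ'_0 = σ_v − u = 88.86 − 48.069 = 40.791 kPa.
Stress increase at mid-clay by the 2:1 spreading method:
Δσ = qBL/((B+z)(L+z)) = 93.5×2×2.8/((2+4.9)(2.8+4.9)) = 9.8551 kPa
Final effective stress: σ'_f = σ'_0 + Δσ = 40.791 + 9.8551 = 50.646 kPa.
Normally consolidated clay, so the full stress increment lies on the virgin compression line:
S_c = C_c·H/(1+e₀)·log₁₀(σ'_f/σ'_0) = 0.28×5.2/(1+0.89)×log₁₀(50.646/40.791)
    = 0.77037 × 0.093981 = 0.0724 m

S_c ≈ 72.4 mm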